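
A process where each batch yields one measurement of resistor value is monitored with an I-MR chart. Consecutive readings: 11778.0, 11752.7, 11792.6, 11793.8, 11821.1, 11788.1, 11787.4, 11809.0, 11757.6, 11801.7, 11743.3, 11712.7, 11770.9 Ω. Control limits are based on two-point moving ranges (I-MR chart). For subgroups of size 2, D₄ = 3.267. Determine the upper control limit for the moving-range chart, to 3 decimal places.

Moving ranges: 25.3, 39.9, 1.2, 27.3, 33.0, 0.7, 21.6, 51.4, 44.1, 58.4, 30.6, 58.2; M̄R̄ = 391.7000 / 12 = 32.6417
UCL_MR = D₄·M̄R̄ = 3.267 × 32.6417 = 106.6403

106.640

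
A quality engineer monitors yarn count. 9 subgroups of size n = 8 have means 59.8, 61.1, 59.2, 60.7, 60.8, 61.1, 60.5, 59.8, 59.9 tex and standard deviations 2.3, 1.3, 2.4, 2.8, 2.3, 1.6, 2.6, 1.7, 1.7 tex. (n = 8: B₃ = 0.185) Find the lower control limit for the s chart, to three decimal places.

0.384

s̄ = (2.3 + 1.3 + 2.4 + 2.8 + 2.3 + 1.6 + 2.6 + 1.7 + 1.7) / 9 = 2.0778
LCL_s = B₃·s̄ = 0.185 × 2.0778 = 0.3844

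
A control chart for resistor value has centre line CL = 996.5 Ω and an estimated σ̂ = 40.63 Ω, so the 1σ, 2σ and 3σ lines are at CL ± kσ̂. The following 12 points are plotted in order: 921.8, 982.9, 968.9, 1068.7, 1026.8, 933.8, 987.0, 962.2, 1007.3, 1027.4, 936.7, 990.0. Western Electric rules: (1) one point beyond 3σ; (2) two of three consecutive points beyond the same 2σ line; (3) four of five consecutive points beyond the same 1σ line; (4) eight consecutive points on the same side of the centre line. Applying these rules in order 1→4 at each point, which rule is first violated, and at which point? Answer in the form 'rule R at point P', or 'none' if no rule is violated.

none

Zone of each point (C = within 1σ̂, B = 1σ̂–2σ̂, A = 2σ̂–3σ̂, * = beyond 3σ̂; sign = side of CL): 1:-B, 2:-C, 3:-C, 4:+B, 5:+C, 6:-B, 7:-C, 8:-C, 9:+C, 10:+C, 11:-B, 12:-C
No rule fires across all 12 points.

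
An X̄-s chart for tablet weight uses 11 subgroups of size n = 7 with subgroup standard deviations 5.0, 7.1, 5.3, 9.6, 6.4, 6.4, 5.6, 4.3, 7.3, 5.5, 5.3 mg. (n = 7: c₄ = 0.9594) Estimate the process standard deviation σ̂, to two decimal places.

s̄ = (5.0 + 7.1 + 5.3 + 9.6 + 6.4 + 6.4 + 5.6 + 4.3 + 7.3 + 5.5 + 5.3) / 11 = 6.1636
σ̂ = s̄ / c₄ = 6.1636 / 0.9594 = 6.4245

6.42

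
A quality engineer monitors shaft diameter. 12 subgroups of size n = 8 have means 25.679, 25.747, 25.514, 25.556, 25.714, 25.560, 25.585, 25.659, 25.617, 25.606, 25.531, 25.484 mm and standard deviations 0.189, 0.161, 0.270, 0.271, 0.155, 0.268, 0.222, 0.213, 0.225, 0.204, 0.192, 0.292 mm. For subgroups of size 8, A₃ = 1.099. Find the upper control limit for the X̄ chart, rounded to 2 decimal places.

25.85

X̄̄ = (25.679 + 25.747 + 25.514 + 25.556 + 25.714 + 25.560 + 25.585 + 25.659 + 25.617 + 25.606 + 25.531 + 25.484) / 12 = 25.6043
s̄ = (0.189 + 0.161 + 0.270 + 0.271 + 0.155 + 0.268 + 0.222 + 0.213 + 0.225 + 0.204 + 0.192 + 0.292) / 12 = 0.2218
UCL = X̄̄ + A₃·s̄ = 25.6043 + 1.099 × 0.2218 = 25.8481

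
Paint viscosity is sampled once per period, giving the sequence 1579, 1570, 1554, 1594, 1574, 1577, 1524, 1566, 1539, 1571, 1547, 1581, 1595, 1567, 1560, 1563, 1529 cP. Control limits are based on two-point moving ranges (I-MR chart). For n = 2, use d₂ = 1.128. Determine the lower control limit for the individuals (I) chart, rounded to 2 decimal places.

X̄ = (1579 + 1570 + 1554 + 1594 + 1574 + 1577 + 1524 + 1566 + 1539 + 1571 + 1547 + 1581 + 1595 + 1567 + 1560 + 1563 + 1529) / 17 = 1564.1176
Moving ranges: 9, 16, 40, 20, 3, 53, 42, 27, 32, 24, 34, 14, 28, 7, 3, 34; M̄R̄ = 386.0000 / 16 = 24.1250
LCL = X̄ − 3·M̄R̄/d₂ = 1564.1176 − 3 × 24.1250 / 1.128 = 1499.9554

1499.96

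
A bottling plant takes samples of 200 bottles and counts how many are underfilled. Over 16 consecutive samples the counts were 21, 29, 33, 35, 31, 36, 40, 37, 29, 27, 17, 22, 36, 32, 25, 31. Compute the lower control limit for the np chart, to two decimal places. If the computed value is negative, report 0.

p̄ = Σdᵢ / (k·n) = 481 / (16 × 200) = 0.15031
LCL = np̄ − 3·√(np̄(1−p̄)) = 30.0625 − 3 × 5.0541 = 14.9003

14.90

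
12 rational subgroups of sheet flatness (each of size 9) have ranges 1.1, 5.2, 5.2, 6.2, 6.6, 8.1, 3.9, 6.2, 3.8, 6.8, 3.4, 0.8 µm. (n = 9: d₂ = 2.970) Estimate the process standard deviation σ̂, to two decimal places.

1.61

R̄ = (1.1 + 5.2 + 5.2 + 6.2 + 6.6 + 8.1 + 3.9 + 6.2 + 3.8 + 6.8 + 3.4 + 0.8) / 12 = 4.7750
σ̂ = R̄ / d₂ = 4.7750 / 2.970 = 1.6077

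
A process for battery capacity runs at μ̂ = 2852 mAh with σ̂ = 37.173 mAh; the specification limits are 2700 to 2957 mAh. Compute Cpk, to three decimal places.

0.942

Cpu = (USL − μ̂) / (3σ̂) = (2957 − 2852) / (3 × 37.173) = 0.9415; Cpl = (μ̂ − LSL) / (3σ̂) = (2852 − 2700) / (3 × 37.173) = 1.3630; Cpk = min(Cpu, Cpl) = 0.9415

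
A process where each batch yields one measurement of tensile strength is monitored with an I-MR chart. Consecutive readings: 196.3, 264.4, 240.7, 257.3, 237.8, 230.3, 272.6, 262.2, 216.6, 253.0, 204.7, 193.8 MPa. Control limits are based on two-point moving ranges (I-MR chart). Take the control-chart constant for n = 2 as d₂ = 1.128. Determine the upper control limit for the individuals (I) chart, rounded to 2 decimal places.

X̄ = (196.3 + 264.4 + 240.7 + 257.3 + 237.8 + 230.3 + 272.6 + 262.2 + 216.6 + 253.0 + 204.7 + 193.8) / 12 = 235.8083
Moving ranges: 68.1, 23.7, 16.6, 19.5, 7.5, 42.3, 10.4, 45.6, 36.4, 48.3, 10.9; M̄R̄ = 329.3000 / 11 = 29.9364
UCL = X̄ + 3·M̄R̄/d₂ = 235.8083 + 3 × 29.9364 / 1.128 = 315.4263

315.43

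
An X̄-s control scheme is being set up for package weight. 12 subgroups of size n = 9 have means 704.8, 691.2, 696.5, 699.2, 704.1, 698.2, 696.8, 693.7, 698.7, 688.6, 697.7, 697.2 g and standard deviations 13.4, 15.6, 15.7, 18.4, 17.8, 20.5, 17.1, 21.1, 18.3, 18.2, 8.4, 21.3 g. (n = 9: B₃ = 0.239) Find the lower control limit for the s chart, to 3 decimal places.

s̄ = (13.4 + 15.6 + 15.7 + 18.4 + 17.8 + 20.5 + 17.1 + 21.1 + 18.3 + 18.2 + 8.4 + 21.3) / 12 = 17.1500
LCL_s = B₃·s̄ = 0.239 × 17.1500 = 4.0989

4.099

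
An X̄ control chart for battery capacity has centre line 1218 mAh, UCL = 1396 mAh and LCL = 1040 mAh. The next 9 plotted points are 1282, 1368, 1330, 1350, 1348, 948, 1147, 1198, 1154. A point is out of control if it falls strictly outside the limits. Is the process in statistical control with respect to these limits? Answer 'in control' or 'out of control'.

out of control

Compare each point to [1040, 1396]: sample 6 = 948 < LCL.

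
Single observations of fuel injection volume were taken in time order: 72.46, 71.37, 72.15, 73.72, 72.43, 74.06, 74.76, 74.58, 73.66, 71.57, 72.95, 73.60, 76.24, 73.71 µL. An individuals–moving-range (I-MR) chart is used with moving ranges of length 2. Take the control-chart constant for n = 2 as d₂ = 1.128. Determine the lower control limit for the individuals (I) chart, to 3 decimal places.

69.806

X̄ = (72.46 + 71.37 + 72.15 + 73.72 + 72.43 + 74.06 + 74.76 + 74.58 + 73.66 + 71.57 + 72.95 + 73.60 + 76.24 + 73.71) / 14 = 73.3757
Moving ranges: 1.09, 0.78, 1.57, 1.29, 1.63, 0.70, 0.18, 0.92, 2.09, 1.38, 0.65, 2.64, 2.53; M̄R̄ = 17.4500 / 13 = 1.3423
LCL = X̄ − 3·M̄R̄/d₂ = 73.3757 − 3 × 1.3423 / 1.128 = 69.8057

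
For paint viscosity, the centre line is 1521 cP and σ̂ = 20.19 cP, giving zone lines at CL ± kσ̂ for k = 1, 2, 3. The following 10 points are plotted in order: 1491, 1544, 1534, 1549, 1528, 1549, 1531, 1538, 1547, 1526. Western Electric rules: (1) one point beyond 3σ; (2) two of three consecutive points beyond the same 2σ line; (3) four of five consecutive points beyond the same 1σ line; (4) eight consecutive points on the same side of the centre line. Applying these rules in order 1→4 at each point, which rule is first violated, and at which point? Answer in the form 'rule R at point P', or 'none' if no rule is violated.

rule 4 at point 9

Zone of each point (C = within 1σ̂, B = 1σ̂–2σ̂, A = 2σ̂–3σ̂, * = beyond 3σ̂; sign = side of CL): 1:-B, 2:+B, 3:+C, 4:+B, 5:+C, 6:+B, 7:+C, 8:+C, 9:+B, 10:+C
Rule 4 (eight consecutive points on the same side of the centre line) is satisfied at point 9.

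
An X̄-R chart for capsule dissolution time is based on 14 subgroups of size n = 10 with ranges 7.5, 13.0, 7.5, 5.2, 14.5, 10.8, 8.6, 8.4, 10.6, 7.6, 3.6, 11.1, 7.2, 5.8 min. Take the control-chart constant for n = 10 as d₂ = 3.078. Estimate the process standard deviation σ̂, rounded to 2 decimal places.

2.82

R̄ = (7.5 + 13.0 + 7.5 + 5.2 + 14.5 + 10.8 + 8.6 + 8.4 + 10.6 + 7.6 + 3.6 + 11.1 + 7.2 + 5.8) / 14 = 8.6714
σ̂ = R̄ / d₂ = 8.6714 / 3.078 = 2.8172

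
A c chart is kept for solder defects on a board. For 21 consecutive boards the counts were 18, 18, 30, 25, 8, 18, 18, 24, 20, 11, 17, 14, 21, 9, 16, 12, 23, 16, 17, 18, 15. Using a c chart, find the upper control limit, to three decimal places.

c̄ = (18 + 18 + 30 + 25 + 8 + 18 + 18 + 24 + 20 + 11 + 17 + 14 + 21 + 9 + 16 + 12 + 23 + 16 + 17 + 18 + 15) / 21 = 368 / 21 = 17.5238
UCL = c̄ + 3√c̄ = 17.5238 + 3 × √17.5238 = 17.5238 + 3 × 4.1861 = 30.0822

30.082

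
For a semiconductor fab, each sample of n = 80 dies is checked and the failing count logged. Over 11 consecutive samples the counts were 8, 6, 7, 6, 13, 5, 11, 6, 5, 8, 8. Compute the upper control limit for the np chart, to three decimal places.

15.388

p̄ = Σdᵢ / (k·n) = 83 / (11 × 80) = 0.09432
UCL = np̄ + 3·√(np̄(1−p̄)) = 7.5455 + 3 × √(7.5455×0.90568) = 7.5455 + 3 × 2.6142 = 15.3879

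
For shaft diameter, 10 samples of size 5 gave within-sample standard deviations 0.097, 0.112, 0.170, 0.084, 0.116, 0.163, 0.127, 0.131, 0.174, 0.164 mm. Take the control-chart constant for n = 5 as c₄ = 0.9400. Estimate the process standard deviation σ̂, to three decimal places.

s̄ = (0.097 + 0.112 + 0.170 + 0.084 + 0.116 + 0.163 + 0.127 + 0.131 + 0.174 + 0.164) / 10 = 0.1338
σ̂ = s̄ / c₄ = 0.1338 / 0.9400 = 0.1423

0.142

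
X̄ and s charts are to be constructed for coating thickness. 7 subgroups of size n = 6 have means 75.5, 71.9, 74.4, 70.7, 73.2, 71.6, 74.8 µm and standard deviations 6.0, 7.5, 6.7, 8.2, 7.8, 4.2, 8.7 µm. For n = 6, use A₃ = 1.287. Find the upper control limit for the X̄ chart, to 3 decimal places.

82.185

X̄̄ = (75.5 + 71.9 + 74.4 + 70.7 + 73.2 + 71.6 + 74.8) / 7 = 73.1571
s̄ = (6.0 + 7.5 + 6.7 + 8.2 + 7.8 + 4.2 + 8.7) / 7 = 7.0143
UCL = X̄̄ + A₃·s̄ = 73.1571 + 1.287 × 7.0143 = 82.1845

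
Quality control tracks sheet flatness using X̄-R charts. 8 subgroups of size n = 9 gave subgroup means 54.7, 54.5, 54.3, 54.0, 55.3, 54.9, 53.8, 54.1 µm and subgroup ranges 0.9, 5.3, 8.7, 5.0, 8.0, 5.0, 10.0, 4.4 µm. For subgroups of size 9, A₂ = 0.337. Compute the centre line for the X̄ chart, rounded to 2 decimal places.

54.45

X̄̄ = (54.7 + 54.5 + 54.3 + 54.0 + 55.3 + 54.9 + 53.8 + 54.1) / 8 = 435.6000 / 8 = 54.4500
CL = X̄̄ = 54.4500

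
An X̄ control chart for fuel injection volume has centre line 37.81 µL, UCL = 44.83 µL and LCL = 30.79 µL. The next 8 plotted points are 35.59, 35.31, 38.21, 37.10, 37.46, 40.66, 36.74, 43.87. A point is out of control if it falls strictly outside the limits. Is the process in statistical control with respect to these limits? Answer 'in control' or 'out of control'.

in control

All 8 points lie within [30.79, 44.83].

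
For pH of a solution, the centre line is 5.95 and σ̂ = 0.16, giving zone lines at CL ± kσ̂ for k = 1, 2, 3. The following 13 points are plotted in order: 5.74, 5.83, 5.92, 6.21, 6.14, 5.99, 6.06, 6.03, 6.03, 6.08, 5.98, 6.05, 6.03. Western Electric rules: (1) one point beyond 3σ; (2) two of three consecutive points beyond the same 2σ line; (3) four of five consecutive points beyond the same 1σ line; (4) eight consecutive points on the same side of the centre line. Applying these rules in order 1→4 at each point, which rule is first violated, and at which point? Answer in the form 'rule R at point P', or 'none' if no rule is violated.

rule 4 at point 11

Zone of each point (C = within 1σ̂, B = 1σ̂–2σ̂, A = 2σ̂–3σ̂, * = beyond 3σ̂; sign = side of CL): 1:-B, 2:-C, 3:-C, 4:+B, 5:+B, 6:+C, 7:+C, 8:+C, 9:+C, 10:+C, 11:+C, 12:+C, 13:+C
Rule 4 (eight consecutive points on the same side of the centre line) is satisfied at point 11.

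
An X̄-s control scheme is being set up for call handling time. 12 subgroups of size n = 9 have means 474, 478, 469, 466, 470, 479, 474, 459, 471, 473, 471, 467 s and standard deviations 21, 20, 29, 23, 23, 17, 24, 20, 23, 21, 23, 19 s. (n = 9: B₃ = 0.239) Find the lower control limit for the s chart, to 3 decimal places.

s̄ = (21 + 20 + 29 + 23 + 23 + 17 + 24 + 20 + 23 + 21 + 23 + 19) / 12 = 21.9167
LCL_s = B₃·s̄ = 0.239 × 21.9167 = 5.2381

5.238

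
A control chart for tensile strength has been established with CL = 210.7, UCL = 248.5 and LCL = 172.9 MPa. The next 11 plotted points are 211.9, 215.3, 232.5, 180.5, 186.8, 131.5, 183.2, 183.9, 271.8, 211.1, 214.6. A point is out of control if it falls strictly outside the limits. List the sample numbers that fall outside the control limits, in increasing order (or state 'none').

Compare each point to [172.9, 248.5]: sample 6 = 131.5 < LCL; sample 9 = 271.8 > UCL.

6, 9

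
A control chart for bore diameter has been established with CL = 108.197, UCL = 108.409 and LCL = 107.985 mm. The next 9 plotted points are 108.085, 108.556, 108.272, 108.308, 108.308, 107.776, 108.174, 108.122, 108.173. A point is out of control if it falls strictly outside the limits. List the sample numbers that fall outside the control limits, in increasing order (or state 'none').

Compare each point to [107.985, 108.409]: sample 2 = 108.556 > UCL; sample 6 = 107.776 < LCL.

2, 6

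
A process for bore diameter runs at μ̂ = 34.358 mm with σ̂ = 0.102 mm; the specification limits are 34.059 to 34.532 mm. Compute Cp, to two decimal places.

Cp = (USL − LSL) / (6σ̂) = (34.532 − 34.059) / (6 × 0.102) = 0.4730 / 0.6120 = 0.7729

0.77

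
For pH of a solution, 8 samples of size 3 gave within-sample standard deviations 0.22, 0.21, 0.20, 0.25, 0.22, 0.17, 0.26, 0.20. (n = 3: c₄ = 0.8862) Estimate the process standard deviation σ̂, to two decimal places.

s̄ = (0.22 + 0.21 + 0.20 + 0.25 + 0.22 + 0.17 + 0.26 + 0.20) / 8 = 0.2162
σ̂ = s̄ / c₄ = 0.2162 / 0.8862 = 0.2440

0.24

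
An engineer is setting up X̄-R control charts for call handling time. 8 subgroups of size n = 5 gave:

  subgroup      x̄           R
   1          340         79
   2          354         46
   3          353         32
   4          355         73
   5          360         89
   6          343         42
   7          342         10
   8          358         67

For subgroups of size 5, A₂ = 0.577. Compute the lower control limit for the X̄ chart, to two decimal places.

319.03

X̄̄ = (340 + 354 + 353 + 355 + 360 + 343 + 342 + 358) / 8 = 2805.0000 / 8 = 350.6250
R̄ = (79 + 46 + 32 + 73 + 89 + 42 + 10 + 67) / 8 = 438.0000 / 8 = 54.7500
LCL = X̄̄ − A₂·R̄ = 350.6250 − 0.577 × 54.7500 = 319.0342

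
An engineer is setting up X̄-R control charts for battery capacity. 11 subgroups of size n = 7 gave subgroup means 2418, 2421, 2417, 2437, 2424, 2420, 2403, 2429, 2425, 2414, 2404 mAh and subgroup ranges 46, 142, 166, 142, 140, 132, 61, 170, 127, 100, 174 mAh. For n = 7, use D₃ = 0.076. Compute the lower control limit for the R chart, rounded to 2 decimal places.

9.67

R̄ = (46 + 142 + 166 + 142 + 140 + 132 + 61 + 170 + 127 + 100 + 174) / 11 = 1400.0000 / 11 = 127.2727
LCL_R = D₃·R̄ = 0.076 × 127.2727 = 9.6727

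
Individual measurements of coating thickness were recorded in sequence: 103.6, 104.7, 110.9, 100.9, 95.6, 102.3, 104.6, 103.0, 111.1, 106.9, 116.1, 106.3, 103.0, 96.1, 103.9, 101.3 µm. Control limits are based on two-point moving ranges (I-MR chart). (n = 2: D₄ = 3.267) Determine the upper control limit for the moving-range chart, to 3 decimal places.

Moving ranges: 1.1, 6.2, 10.0, 5.3, 6.7, 2.3, 1.6, 8.1, 4.2, 9.2, 9.8, 3.3, 6.9, 7.8, 2.6; M̄R̄ = 85.1000 / 15 = 5.6733
UCL_MR = D₄·M̄R̄ = 3.267 × 5.6733 = 18.5348

18.535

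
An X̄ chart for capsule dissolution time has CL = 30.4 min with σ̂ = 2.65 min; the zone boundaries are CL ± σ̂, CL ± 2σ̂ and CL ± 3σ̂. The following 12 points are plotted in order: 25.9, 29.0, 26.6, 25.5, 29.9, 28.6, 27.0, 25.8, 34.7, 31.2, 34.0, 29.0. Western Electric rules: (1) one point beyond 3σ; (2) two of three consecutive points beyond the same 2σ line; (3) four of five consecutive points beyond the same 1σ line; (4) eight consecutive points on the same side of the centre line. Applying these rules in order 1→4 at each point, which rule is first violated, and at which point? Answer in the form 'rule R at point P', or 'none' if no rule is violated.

Zone of each point (C = within 1σ̂, B = 1σ̂–2σ̂, A = 2σ̂–3σ̂, * = beyond 3σ̂; sign = side of CL): 1:-B, 2:-C, 3:-B, 4:-B, 5:-C, 6:-C, 7:-B, 8:-B, 9:+B, 10:+C, 11:+B, 12:-C
Rule 4 (eight consecutive points on the same side of the centre line) is satisfied at point 8.

rule 4 at point 8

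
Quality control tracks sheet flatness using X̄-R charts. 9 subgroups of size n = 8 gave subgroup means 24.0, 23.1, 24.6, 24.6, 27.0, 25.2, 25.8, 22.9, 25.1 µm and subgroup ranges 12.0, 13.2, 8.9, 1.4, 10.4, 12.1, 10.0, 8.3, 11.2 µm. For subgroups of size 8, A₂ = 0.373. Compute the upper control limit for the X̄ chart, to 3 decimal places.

28.326

X̄̄ = (24.0 + 23.1 + 24.6 + 24.6 + 27.0 + 25.2 + 25.8 + 22.9 + 25.1) / 9 = 222.3000 / 9 = 24.7000
R̄ = (12.0 + 13.2 + 8.9 + 1.4 + 10.4 + 12.1 + 10.0 + 8.3 + 11.2) / 9 = 87.5000 / 9 = 9.7222
UCL = X̄̄ + A₂·R̄ = 24.7000 + 0.373 × 9.7222 = 28.3264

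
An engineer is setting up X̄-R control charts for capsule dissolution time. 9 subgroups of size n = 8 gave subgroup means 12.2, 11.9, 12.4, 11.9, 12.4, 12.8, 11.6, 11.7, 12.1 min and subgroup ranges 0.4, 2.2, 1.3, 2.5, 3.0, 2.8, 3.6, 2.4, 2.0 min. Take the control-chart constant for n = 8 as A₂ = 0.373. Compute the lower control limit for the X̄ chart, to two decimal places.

11.27

X̄̄ = (12.2 + 11.9 + 12.4 + 11.9 + 12.4 + 12.8 + 11.6 + 11.7 + 12.1) / 9 = 109.0000 / 9 = 12.1111
R̄ = (0.4 + 2.2 + 1.3 + 2.5 + 3.0 + 2.8 + 3.6 + 2.4 + 2.0) / 9 = 20.2000 / 9 = 2.2444
LCL = X̄̄ − A₂·R̄ = 12.1111 − 0.373 × 2.2444 = 11.2739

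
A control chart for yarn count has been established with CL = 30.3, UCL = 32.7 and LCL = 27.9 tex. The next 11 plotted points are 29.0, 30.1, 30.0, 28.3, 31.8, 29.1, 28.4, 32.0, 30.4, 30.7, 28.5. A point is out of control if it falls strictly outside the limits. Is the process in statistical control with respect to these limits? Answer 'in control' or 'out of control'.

All 11 points lie within [27.9, 32.7].

in control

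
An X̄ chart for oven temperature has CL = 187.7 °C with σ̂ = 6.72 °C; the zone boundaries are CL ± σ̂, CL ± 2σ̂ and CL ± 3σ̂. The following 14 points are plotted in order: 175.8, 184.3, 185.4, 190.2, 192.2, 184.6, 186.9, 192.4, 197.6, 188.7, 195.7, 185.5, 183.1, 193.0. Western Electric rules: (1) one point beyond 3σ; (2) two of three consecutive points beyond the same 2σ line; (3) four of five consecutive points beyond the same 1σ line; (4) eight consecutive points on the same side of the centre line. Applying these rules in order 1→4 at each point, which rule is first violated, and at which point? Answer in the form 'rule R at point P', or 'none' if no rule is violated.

Zone of each point (C = within 1σ̂, B = 1σ̂–2σ̂, A = 2σ̂–3σ̂, * = beyond 3σ̂; sign = side of CL): 1:-B, 2:-C, 3:-C, 4:+C, 5:+C, 6:-C, 7:-C, 8:+C, 9:+B, 10:+C, 11:+B, 12:-C, 13:-C, 14:+C
No rule fires across all 14 points.

none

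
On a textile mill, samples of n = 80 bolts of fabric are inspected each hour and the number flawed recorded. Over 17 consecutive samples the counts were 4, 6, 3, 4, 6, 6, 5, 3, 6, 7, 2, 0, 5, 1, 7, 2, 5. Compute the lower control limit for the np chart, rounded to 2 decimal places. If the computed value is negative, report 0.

p̄ = Σdᵢ / (k·n) = 72 / (17 × 80) = 0.05294
LCL = np̄ − 3·√(np̄(1−p̄)) = 4.2353 − 3 × 2.0028 = -1.7730 → 0 (negative, so LCL = 0)

0.00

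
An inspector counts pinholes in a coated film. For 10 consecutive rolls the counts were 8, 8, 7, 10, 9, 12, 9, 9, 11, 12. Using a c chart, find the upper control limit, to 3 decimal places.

c̄ = (8 + 8 + 7 + 10 + 9 + 12 + 9 + 9 + 11 + 12) / 10 = 95 / 10 = 9.5000
UCL = c̄ + 3√c̄ = 9.5000 + 3 × √9.5000 = 9.5000 + 3 × 3.0822 = 18.7466

18.747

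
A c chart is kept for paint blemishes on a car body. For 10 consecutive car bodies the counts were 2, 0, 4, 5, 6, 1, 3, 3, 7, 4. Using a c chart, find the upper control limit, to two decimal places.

c̄ = (2 + 0 + 4 + 5 + 6 + 1 + 3 + 3 + 7 + 4) / 10 = 35 / 10 = 3.5000
UCL = c̄ + 3√c̄ = 3.5000 + 3 × √3.5000 = 3.5000 + 3 × 1.8708 = 9.1125

9.11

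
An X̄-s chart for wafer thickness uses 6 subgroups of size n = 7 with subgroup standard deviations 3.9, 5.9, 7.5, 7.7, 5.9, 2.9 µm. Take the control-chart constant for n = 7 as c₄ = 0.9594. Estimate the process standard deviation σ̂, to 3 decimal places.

5.872

s̄ = (3.9 + 5.9 + 7.5 + 7.7 + 5.9 + 2.9) / 6 = 5.6333
σ̂ = s̄ / c₄ = 5.6333 / 0.9594 = 5.8717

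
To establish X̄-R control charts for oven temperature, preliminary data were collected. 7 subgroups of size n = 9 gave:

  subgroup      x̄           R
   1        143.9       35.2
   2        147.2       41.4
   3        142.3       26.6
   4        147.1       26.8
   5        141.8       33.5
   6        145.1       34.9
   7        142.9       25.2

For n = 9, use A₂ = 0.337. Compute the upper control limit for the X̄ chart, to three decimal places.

X̄̄ = (143.9 + 147.2 + 142.3 + 147.1 + 141.8 + 145.1 + 142.9) / 7 = 1010.3000 / 7 = 144.3286
R̄ = (35.2 + 41.4 + 26.6 + 26.8 + 33.5 + 34.9 + 25.2) / 7 = 223.6000 / 7 = 31.9429
UCL = X̄̄ + A₂·R̄ = 144.3286 + 0.337 × 31.9429 = 155.0933

155.093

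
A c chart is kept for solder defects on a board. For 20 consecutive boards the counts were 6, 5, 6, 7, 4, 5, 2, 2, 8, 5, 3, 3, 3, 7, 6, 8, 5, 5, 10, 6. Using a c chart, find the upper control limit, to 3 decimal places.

c̄ = (6 + 5 + 6 + 7 + 4 + 5 + 2 + 2 + 8 + 5 + 3 + 3 + 3 + 7 + 6 + 8 + 5 + 5 + 10 + 6) / 20 = 106 / 20 = 5.3000
UCL = c̄ + 3√c̄ = 5.3000 + 3 × √5.3000 = 5.3000 + 3 × 2.3022 = 12.2065

12.207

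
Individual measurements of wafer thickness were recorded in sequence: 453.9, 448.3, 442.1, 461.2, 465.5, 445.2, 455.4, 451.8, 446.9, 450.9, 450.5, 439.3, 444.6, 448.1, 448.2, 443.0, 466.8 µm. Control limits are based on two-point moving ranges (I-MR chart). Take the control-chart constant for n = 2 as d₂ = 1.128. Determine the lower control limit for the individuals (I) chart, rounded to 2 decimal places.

429.46

X̄ = (453.9 + 448.3 + 442.1 + 461.2 + 465.5 + 445.2 + 455.4 + 451.8 + 446.9 + 450.9 + 450.5 + 439.3 + 444.6 + 448.1 + 448.2 + 443.0 + 466.8) / 17 = 450.6882
Moving ranges: 5.6, 6.2, 19.1, 4.3, 20.3, 10.2, 3.6, 4.9, 4.0, 0.4, 11.2, 5.3, 3.5, 0.1, 5.2, 23.8; M̄R̄ = 127.7000 / 16 = 7.9813
LCL = X̄ − 3·M̄R̄/d₂ = 450.6882 − 3 × 7.9813 / 1.128 = 429.4615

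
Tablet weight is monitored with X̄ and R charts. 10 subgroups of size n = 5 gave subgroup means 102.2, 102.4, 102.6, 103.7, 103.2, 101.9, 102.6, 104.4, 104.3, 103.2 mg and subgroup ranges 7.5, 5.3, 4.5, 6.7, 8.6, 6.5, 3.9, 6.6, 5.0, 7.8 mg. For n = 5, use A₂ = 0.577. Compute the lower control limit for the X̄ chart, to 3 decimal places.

X̄̄ = (102.2 + 102.4 + 102.6 + 103.7 + 103.2 + 101.9 + 102.6 + 104.4 + 104.3 + 103.2) / 10 = 1030.5000 / 10 = 103.0500
R̄ = (7.5 + 5.3 + 4.5 + 6.7 + 8.6 + 6.5 + 3.9 + 6.6 + 5.0 + 7.8) / 10 = 62.4000 / 10 = 6.2400
LCL = X̄̄ − A₂·R̄ = 103.0500 − 0.577 × 6.2400 = 99.4495

99.450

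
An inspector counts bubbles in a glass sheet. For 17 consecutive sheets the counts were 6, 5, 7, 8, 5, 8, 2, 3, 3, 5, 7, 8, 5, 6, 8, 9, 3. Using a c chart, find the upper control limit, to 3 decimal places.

12.968

c̄ = (6 + 5 + 7 + 8 + 5 + 8 + 2 + 3 + 3 + 5 + 7 + 8 + 5 + 6 + 8 + 9 + 3) / 17 = 98 / 17 = 5.7647
UCL = c̄ + 3√c̄ = 5.7647 + 3 × √5.7647 = 5.7647 + 3 × 2.4010 = 12.9676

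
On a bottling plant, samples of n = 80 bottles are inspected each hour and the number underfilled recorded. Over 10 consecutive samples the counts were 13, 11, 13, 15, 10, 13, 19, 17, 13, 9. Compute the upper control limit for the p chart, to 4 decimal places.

0.2911

p̄ = Σdᵢ / (k·n) = 133 / (10 × 80) = 0.16625
UCL = p̄ + 3·√(p̄(1−p̄)/n) = 0.16625 + 3 × √(0.16625×0.83375/80) = 0.16625 + 3 × 0.04162 = 0.29112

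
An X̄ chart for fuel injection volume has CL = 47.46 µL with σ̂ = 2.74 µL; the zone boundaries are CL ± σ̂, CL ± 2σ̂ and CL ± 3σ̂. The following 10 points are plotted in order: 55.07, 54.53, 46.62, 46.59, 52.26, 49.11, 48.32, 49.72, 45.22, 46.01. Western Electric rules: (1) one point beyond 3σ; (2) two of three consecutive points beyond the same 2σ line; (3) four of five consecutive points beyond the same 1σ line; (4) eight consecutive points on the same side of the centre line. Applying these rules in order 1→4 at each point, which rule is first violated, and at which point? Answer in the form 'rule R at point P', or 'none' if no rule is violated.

rule 2 at point 2

Zone of each point (C = within 1σ̂, B = 1σ̂–2σ̂, A = 2σ̂–3σ̂, * = beyond 3σ̂; sign = side of CL): 1:+A, 2:+A, 3:-C, 4:-C, 5:+B, 6:+C, 7:+C, 8:+C, 9:-C, 10:-C
Rule 2 (two of three consecutive points beyond the same 2σ limit) is satisfied at point 2.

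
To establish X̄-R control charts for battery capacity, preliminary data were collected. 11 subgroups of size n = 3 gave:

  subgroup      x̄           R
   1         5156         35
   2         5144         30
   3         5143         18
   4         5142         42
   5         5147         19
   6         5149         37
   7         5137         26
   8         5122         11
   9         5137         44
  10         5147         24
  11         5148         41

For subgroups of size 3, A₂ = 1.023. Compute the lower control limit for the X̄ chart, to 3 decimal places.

X̄̄ = (5156 + 5144 + 5143 + 5142 + 5147 + 5149 + 5137 + 5122 + 5137 + 5147 + 5148) / 11 = 56572.0000 / 11 = 5142.9091
R̄ = (35 + 30 + 18 + 42 + 19 + 37 + 26 + 11 + 44 + 24 + 41) / 11 = 327.0000 / 11 = 29.7273
LCL = X̄̄ − A₂·R̄ = 5142.9091 − 1.023 × 29.7273 = 5112.4981

5112.498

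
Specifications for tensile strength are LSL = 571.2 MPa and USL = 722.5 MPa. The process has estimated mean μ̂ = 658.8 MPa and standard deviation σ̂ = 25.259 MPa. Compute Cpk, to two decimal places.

0.84

Cpu = (USL − μ̂) / (3σ̂) = (722.5 − 658.8) / (3 × 25.259) = 0.8406; Cpl = (μ̂ − LSL) / (3σ̂) = (658.8 − 571.2) / (3 × 25.259) = 1.1560; Cpk = min(Cpu, Cpl) = 0.8406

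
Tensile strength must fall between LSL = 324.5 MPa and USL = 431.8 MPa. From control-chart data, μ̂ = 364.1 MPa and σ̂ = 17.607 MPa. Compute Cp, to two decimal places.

Cp = (USL − LSL) / (6σ̂) = (431.8 − 324.5) / (6 × 17.607) = 107.3000 / 105.6420 = 1.0157

1.02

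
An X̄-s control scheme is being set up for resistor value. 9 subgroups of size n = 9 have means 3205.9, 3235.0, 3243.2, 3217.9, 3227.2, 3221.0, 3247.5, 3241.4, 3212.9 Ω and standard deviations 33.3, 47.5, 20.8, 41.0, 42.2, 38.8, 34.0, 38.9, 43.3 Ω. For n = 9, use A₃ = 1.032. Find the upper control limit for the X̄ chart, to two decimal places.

3266.96

X̄̄ = (3205.9 + 3235.0 + 3243.2 + 3217.9 + 3227.2 + 3221.0 + 3247.5 + 3241.4 + 3212.9) / 9 = 3228.0000
s̄ = (33.3 + 47.5 + 20.8 + 41.0 + 42.2 + 38.8 + 34.0 + 38.9 + 43.3) / 9 = 37.7556
UCL = X̄̄ + A₃·s̄ = 3228.0000 + 1.032 × 37.7556 = 3266.9637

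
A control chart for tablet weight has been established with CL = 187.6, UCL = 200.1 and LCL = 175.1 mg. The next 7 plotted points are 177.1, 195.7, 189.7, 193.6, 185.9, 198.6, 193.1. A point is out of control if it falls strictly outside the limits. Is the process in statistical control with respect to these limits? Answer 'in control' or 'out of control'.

in control

All 7 points lie within [175.1, 200.1].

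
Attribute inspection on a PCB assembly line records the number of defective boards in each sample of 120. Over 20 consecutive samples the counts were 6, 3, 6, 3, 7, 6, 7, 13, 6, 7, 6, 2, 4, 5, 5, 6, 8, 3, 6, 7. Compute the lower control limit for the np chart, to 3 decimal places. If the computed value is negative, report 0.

0.000

p̄ = Σdᵢ / (k·n) = 116 / (20 × 120) = 0.04833
LCL = np̄ − 3·√(np̄(1−p̄)) = 5.8000 − 3 × 2.3494 = -1.2482 → 0 (negative, so LCL = 0)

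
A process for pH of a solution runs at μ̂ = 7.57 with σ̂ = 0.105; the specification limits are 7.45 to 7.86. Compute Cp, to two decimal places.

Cp = (USL − LSL) / (6σ̂) = (7.86 − 7.45) / (6 × 0.105) = 0.4100 / 0.6300 = 0.6508

0.65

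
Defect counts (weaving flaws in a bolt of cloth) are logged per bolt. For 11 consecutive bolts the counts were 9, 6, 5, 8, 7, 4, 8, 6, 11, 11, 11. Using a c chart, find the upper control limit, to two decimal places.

c̄ = (9 + 6 + 5 + 8 + 7 + 4 + 8 + 6 + 11 + 11 + 11) / 11 = 86 / 11 = 7.8182
UCL = c̄ + 3√c̄ = 7.8182 + 3 × √7.8182 = 7.8182 + 3 × 2.7961 = 16.2065

16.21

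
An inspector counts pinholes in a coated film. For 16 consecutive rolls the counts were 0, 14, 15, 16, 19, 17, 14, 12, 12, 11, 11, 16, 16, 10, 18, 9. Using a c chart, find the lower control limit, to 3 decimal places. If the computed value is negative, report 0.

c̄ = (0 + 14 + 15 + 16 + 19 + 17 + 14 + 12 + 12 + 11 + 11 + 16 + 16 + 10 + 18 + 9) / 16 = 210 / 16 = 13.1250
LCL = c̄ − 3√c̄ = 13.1250 − 3 × 3.6228 = 2.2565

2.256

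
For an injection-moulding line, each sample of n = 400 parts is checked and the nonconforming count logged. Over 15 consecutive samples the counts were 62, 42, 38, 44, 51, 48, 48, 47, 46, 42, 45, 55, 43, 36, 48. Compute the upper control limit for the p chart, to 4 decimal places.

p̄ = Σdᵢ / (k·n) = 695 / (15 × 400) = 0.11583
UCL = p̄ + 3·√(p̄(1−p̄)/n) = 0.11583 + 3 × √(0.11583×0.88417/400) = 0.11583 + 3 × 0.01600 = 0.16384

0.1638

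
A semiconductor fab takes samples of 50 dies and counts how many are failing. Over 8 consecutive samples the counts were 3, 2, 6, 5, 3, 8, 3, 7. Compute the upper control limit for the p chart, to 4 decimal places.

0.2154

p̄ = Σdᵢ / (k·n) = 37 / (8 × 50) = 0.09250
UCL = p̄ + 3·√(p̄(1−p̄)/n) = 0.09250 + 3 × √(0.09250×0.90750/50) = 0.09250 + 3 × 0.04097 = 0.21542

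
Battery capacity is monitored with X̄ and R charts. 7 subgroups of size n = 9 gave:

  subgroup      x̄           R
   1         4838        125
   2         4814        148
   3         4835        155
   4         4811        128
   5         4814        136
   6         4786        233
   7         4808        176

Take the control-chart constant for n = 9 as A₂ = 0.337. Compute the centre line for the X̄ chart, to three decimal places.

4815.143

X̄̄ = (4838 + 4814 + 4835 + 4811 + 4814 + 4786 + 4808) / 7 = 33706.0000 / 7 = 4815.1429
CL = X̄̄ = 4815.1429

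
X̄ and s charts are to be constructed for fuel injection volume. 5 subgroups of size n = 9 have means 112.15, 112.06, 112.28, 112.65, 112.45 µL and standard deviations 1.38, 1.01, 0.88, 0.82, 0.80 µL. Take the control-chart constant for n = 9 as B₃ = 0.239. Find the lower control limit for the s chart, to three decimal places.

s̄ = (1.38 + 1.01 + 0.88 + 0.82 + 0.80) / 5 = 0.9780
LCL_s = B₃·s̄ = 0.239 × 0.9780 = 0.2337

0.234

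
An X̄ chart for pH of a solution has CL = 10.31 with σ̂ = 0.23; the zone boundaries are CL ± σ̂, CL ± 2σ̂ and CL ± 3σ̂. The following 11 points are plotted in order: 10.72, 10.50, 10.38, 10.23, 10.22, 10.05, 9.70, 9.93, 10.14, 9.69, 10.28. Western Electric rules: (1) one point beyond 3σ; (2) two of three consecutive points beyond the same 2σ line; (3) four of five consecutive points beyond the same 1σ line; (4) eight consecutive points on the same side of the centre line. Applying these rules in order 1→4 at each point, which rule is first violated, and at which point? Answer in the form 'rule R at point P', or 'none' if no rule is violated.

Zone of each point (C = within 1σ̂, B = 1σ̂–2σ̂, A = 2σ̂–3σ̂, * = beyond 3σ̂; sign = side of CL): 1:+B, 2:+C, 3:+C, 4:-C, 5:-C, 6:-B, 7:-A, 8:-B, 9:-C, 10:-A, 11:-C
Rule 3 (four of five consecutive points beyond the same 1σ limit) is satisfied at point 10.

rule 3 at point 10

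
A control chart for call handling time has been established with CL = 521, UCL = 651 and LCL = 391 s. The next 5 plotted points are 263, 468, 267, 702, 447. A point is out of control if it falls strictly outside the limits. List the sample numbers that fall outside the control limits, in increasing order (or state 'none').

1, 3, 4

Compare each point to [391, 651]: sample 1 = 263 < LCL; sample 3 = 267 < LCL; sample 4 = 702 > UCL.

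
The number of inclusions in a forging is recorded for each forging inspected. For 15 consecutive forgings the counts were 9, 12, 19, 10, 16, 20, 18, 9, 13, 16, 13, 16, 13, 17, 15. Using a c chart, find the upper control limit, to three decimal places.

25.784

c̄ = (9 + 12 + 19 + 10 + 16 + 20 + 18 + 9 + 13 + 16 + 13 + 16 + 13 + 17 + 15) / 15 = 216 / 15 = 14.4000
UCL = c̄ + 3√c̄ = 14.4000 + 3 × √14.4000 = 14.4000 + 3 × 3.7947 = 25.7842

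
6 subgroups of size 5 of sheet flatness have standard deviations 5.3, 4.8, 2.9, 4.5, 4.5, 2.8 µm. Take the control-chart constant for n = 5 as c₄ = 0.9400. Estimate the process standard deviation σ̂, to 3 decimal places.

s̄ = (5.3 + 4.8 + 2.9 + 4.5 + 4.5 + 2.8) / 6 = 4.1333
σ̂ = s̄ / c₄ = 4.1333 / 0.9400 = 4.3972

4.397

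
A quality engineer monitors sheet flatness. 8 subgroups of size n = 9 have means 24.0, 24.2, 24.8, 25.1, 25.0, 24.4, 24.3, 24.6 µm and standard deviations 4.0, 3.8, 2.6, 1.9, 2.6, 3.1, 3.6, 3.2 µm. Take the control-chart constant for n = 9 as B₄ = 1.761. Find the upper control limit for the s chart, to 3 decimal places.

s̄ = (4.0 + 3.8 + 2.6 + 1.9 + 2.6 + 3.1 + 3.6 + 3.2) / 8 = 3.1000
UCL_s = B₄·s̄ = 1.761 × 3.1000 = 5.4591

5.459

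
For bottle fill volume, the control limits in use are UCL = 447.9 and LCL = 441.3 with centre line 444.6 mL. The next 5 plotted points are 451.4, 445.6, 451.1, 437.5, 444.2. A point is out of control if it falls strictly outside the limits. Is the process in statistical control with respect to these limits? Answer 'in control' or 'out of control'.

out of control

Compare each point to [441.3, 447.9]: sample 1 = 451.4 > UCL; sample 3 = 451.1 > UCL; sample 4 = 437.5 < LCL.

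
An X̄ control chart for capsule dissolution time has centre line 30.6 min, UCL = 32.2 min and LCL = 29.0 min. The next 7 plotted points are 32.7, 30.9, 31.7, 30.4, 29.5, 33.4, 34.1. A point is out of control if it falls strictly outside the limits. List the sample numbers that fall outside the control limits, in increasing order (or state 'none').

Compare each point to [29.0, 32.2]: sample 1 = 32.7 > UCL; sample 6 = 33.4 > UCL; sample 7 = 34.1 > UCL.

1, 6, 7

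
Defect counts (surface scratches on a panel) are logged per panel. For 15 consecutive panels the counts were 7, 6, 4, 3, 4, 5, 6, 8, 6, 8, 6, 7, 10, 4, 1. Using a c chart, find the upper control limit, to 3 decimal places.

c̄ = (7 + 6 + 4 + 3 + 4 + 5 + 6 + 8 + 6 + 8 + 6 + 7 + 10 + 4 + 1) / 15 = 85 / 15 = 5.6667
UCL = c̄ + 3√c̄ = 5.6667 + 3 × √5.6667 = 5.6667 + 3 × 2.3805 = 12.8081

12.808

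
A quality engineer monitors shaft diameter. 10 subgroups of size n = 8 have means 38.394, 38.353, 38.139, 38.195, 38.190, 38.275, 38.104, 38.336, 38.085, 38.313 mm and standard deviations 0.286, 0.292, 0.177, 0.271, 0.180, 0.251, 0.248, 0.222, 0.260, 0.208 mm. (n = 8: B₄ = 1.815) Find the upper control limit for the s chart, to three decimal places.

s̄ = (0.286 + 0.292 + 0.177 + 0.271 + 0.180 + 0.251 + 0.248 + 0.222 + 0.260 + 0.208) / 10 = 0.2395
UCL_s = B₄·s̄ = 1.815 × 0.2395 = 0.4347

0.435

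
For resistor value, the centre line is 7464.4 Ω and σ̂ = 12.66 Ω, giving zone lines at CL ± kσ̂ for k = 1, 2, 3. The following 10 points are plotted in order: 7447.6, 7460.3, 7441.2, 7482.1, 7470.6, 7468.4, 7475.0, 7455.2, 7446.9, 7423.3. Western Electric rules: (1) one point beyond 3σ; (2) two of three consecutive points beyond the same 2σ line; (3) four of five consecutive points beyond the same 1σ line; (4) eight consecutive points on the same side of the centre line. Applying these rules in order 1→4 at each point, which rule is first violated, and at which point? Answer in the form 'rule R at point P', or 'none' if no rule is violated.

Zone of each point (C = within 1σ̂, B = 1σ̂–2σ̂, A = 2σ̂–3σ̂, * = beyond 3σ̂; sign = side of CL): 1:-B, 2:-C, 3:-B, 4:+B, 5:+C, 6:+C, 7:+C, 8:-C, 9:-B, 10:-*
Rule 1 (one point beyond the 3σ limits) is satisfied at point 10.

rule 1 at point 10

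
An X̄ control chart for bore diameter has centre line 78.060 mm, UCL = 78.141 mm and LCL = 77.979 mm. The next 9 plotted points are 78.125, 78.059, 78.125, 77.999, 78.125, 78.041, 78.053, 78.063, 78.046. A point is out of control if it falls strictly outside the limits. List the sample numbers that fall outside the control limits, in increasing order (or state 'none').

All 9 points lie within [77.979, 78.141].

none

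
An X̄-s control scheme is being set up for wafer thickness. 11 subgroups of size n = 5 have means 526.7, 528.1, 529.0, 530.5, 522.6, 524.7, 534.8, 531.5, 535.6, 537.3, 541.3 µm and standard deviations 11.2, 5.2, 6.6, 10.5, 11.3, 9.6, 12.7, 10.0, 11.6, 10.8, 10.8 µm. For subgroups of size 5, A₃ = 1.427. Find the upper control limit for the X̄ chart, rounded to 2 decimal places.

X̄̄ = (526.7 + 528.1 + 529.0 + 530.5 + 522.6 + 524.7 + 534.8 + 531.5 + 535.6 + 537.3 + 541.3) / 11 = 531.1000
s̄ = (11.2 + 5.2 + 6.6 + 10.5 + 11.3 + 9.6 + 12.7 + 10.0 + 11.6 + 10.8 + 10.8) / 11 = 10.0273
UCL = X̄̄ + A₃·s̄ = 531.1000 + 1.427 × 10.0273 = 545.4089

545.41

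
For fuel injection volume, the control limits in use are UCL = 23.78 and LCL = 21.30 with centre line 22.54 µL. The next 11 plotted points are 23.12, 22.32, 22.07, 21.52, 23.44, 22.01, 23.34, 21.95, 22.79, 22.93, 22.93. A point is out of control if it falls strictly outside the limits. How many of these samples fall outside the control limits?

0

All 11 points lie within [21.30, 23.78].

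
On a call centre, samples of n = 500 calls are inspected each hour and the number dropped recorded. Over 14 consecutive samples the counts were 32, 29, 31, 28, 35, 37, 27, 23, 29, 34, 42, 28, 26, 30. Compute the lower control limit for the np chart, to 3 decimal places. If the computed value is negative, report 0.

14.661

p̄ = Σdᵢ / (k·n) = 431 / (14 × 500) = 0.06157
LCL = np̄ − 3·√(np̄(1−p̄)) = 30.7857 − 3 × 5.3750 = 14.6608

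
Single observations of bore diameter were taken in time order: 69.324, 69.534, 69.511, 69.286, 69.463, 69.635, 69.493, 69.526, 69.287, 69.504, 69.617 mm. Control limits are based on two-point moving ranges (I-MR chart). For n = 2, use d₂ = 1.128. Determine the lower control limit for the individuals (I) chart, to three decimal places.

X̄ = (69.324 + 69.534 + 69.511 + 69.286 + 69.463 + 69.635 + 69.493 + 69.526 + 69.287 + 69.504 + 69.617) / 11 = 69.4709
Moving ranges: 0.210, 0.023, 0.225, 0.177, 0.172, 0.142, 0.033, 0.239, 0.217, 0.113; M̄R̄ = 1.5510 / 10 = 0.1551
LCL = X̄ − 3·M̄R̄/d₂ = 69.4709 − 3 × 0.1551 / 1.128 = 69.0584

69.058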